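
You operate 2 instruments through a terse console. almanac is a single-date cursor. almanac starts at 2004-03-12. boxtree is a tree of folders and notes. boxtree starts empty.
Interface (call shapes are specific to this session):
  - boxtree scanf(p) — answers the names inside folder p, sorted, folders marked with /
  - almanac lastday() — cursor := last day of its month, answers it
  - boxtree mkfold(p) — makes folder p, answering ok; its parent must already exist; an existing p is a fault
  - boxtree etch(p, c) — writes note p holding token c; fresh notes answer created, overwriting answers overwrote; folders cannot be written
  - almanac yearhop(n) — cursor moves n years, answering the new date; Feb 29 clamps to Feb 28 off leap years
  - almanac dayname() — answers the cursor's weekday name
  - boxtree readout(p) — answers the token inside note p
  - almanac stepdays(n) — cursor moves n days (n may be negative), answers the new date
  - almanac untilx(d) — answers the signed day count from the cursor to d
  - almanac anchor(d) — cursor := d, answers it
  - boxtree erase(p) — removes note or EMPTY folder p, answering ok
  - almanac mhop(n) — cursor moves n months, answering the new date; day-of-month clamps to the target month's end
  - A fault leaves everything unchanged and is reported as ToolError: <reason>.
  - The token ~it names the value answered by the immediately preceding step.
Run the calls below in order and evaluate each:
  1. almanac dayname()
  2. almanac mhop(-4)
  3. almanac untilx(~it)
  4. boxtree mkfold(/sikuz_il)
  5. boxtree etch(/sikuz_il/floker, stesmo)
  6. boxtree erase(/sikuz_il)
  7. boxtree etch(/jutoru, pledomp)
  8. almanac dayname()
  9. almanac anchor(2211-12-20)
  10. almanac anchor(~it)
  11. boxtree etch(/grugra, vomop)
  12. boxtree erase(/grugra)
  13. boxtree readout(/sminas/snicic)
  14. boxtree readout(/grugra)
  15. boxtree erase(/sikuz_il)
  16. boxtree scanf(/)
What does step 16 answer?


>>> almanac dayname
[out] Friday
>>> almanac mhop n='-4'
[out] 2003-11-12
>>> almanac untilx d='~it'
[out] 0
>>> boxtree mkfold p='/sikuz_il'
[out] ok
>>> boxtree etch p='/sikuz_il/floker' c='stesmo'
[out] created
>>> boxtree erase p='/sikuz_il'
[out] ToolError: not empty
>>> boxtree etch p='/jutoru' c='pledomp'
[out] created
>>> almanac dayname
[out] Wednesday
>>> almanac anchor d='2211-12-20'
[out] 2211-12-20
>>> almanac anchor d='~it'
[out] 2211-12-20
>>> boxtree etch p='/grugra' c='vomop'
[out] created
>>> boxtree erase p='/grugra'
[out] ok
>>> boxtree readout p='/sminas/snicic'
[out] ToolError: not found
>>> boxtree readout p='/grugra'
[out] ToolError: not found
>>> boxtree erase p='/sikuz_il'
[out] ToolError: not empty
>>> boxtree scanf p='/'
[out] [jutoru, sikuz_il/]

Answer: [jutoru, sikuz_il/]


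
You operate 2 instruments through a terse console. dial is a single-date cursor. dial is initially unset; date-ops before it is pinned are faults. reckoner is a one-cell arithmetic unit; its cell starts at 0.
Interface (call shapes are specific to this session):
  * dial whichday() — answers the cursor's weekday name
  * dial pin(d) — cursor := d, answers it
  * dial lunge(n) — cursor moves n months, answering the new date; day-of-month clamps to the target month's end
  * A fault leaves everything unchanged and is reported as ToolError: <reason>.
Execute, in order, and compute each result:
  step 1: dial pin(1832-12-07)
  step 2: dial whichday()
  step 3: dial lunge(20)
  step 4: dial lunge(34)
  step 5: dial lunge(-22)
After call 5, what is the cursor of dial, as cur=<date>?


// dial pin(d='1832-12-07') -> 1832-12-07
// dial whichday() -> Friday
// dial lunge(n='20') -> 1834-08-07
// dial lunge(n='34') -> 1837-06-07
// dial lunge(n='-22') -> 1835-08-07

Answer: cur=1835-08-07


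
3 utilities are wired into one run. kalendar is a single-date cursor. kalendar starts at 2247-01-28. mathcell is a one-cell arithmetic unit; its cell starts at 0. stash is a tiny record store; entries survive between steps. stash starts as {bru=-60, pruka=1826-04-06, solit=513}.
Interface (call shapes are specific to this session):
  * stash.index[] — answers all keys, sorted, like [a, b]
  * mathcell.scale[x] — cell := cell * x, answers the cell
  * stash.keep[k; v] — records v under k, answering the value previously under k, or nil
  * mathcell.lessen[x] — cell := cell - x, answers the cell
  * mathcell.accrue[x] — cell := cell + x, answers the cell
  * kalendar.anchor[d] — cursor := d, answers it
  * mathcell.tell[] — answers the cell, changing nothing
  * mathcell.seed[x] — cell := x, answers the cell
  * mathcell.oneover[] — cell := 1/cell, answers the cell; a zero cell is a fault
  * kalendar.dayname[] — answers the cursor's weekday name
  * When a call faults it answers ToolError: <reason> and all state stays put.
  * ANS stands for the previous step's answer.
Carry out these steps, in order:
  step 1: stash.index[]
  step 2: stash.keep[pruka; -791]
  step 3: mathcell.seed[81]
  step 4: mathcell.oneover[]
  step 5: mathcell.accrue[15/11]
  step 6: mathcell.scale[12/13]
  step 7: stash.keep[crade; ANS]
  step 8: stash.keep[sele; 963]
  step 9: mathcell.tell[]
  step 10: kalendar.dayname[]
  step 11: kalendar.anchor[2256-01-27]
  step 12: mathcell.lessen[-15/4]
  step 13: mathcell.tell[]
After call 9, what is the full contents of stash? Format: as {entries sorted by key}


>> stash.index()
<< [bru, pruka, solit]
>> stash.keep(k='pruka', v='-791')
<< 1826-04-06
>> mathcell.seed(x='81')
<< 81
>> mathcell.oneover()
<< 1/81
>> mathcell.accrue(x='15/11')
<< 1226/891
>> mathcell.scale(x='12/13')
<< 4904/3861
>> stash.keep(k='crade', v='ANS')
<< nil
>> stash.keep(k='sele', v='963')
<< nil
>> mathcell.tell()
<< 4904/3861
>> kalendar.dayname()
<< Thursday
>> kalendar.anchor(d='2256-01-27')
<< 2256-01-27
>> mathcell.lessen(x='-15/4')
<< 77531/15444
>> mathcell.tell()
<< 77531/15444

Answer: {bru=-60, crade=4904/3861, pruka=-791, sele=963, solit=513}


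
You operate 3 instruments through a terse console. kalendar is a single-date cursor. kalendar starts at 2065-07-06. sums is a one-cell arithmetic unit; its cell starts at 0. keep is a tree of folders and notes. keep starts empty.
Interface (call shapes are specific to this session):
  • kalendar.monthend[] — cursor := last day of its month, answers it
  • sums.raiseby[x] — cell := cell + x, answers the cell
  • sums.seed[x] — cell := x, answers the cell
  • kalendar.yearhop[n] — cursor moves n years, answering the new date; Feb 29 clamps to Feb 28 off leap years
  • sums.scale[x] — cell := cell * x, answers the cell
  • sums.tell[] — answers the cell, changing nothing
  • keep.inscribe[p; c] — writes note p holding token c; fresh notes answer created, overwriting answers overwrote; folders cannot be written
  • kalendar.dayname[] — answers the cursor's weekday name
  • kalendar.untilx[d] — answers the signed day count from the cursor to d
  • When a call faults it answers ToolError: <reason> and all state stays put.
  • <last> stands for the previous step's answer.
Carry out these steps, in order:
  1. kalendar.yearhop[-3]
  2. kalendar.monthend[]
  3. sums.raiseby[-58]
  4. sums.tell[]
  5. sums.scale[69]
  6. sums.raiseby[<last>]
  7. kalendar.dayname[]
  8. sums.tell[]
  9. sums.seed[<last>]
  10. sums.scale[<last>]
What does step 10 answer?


# 1. yearhop(-3) : 2062-07-06
# 2. monthend() : 2062-07-31
# 3. raiseby(-58) : -58
# 4. tell() : -58
# 5. scale(69) : -4002
# 6. raiseby(<last>) : -8004
# 7. dayname() : Monday
# 8. tell() : -8004
# 9. seed(<last>) : -8004
# 10. scale(<last>) : 64064016

Answer: 64064016


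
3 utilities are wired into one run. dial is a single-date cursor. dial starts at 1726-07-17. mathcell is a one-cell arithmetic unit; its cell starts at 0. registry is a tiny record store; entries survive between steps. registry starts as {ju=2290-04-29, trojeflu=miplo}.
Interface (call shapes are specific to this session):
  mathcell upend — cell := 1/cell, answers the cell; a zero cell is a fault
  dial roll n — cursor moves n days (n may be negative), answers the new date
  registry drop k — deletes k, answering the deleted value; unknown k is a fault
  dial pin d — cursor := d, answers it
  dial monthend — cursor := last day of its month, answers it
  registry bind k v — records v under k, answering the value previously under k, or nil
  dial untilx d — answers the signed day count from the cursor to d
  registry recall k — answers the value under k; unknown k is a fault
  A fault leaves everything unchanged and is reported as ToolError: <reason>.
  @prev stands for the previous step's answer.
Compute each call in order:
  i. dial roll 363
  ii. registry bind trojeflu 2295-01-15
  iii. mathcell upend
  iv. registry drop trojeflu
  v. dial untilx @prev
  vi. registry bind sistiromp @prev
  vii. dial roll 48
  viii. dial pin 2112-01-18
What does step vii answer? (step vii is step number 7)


Answer: 1727-09-01

Derivation:
Do: dial roll[363]
See: 1727-07-15
Do: registry bind[trojeflu; 2295-01-15]
See: miplo
Do: mathcell upend[]
See: ToolError: reciprocal of zero
Do: registry drop[trojeflu]
See: 2295-01-15
Do: dial untilx[@prev]
See: 207277
Do: registry bind[sistiromp; @prev]
See: nil
Do: dial roll[48]
See: 1727-09-01
Do: dial pin[2112-01-18]
See: 2112-01-18


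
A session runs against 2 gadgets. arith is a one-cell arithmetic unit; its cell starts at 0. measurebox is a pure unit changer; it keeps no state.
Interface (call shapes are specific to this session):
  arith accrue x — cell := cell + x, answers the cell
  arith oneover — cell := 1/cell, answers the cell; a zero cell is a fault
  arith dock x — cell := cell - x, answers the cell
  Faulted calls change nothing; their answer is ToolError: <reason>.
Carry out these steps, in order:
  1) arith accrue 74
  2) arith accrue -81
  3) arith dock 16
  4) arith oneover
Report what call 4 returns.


% arith accrue x: 74
:: 74
% arith accrue x: -81
:: -7
% arith dock x: 16
:: -23
% arith oneover
:: -1/23

Answer: -1/23


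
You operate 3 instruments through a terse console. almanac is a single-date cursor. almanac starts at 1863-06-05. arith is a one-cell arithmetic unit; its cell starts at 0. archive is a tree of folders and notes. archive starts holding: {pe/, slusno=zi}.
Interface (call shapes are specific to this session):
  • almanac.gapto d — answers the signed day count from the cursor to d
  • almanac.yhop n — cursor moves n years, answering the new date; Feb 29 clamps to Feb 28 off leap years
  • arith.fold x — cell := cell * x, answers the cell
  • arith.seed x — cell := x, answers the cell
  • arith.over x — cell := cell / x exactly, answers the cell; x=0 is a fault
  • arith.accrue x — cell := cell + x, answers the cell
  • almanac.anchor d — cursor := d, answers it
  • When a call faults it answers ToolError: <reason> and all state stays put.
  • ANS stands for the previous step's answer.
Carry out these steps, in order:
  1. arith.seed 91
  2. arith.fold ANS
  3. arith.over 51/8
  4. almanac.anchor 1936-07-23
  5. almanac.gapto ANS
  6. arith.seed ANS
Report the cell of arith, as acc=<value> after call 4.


Answer: acc=66248/51

Derivation:
;; seed(x='91') == 91
;; fold(x='ANS') == 8281
;; over(x='51/8') == 66248/51
;; anchor(d='1936-07-23') == 1936-07-23
;; gapto(d='ANS') == 0
;; seed(x='ANS') == 0


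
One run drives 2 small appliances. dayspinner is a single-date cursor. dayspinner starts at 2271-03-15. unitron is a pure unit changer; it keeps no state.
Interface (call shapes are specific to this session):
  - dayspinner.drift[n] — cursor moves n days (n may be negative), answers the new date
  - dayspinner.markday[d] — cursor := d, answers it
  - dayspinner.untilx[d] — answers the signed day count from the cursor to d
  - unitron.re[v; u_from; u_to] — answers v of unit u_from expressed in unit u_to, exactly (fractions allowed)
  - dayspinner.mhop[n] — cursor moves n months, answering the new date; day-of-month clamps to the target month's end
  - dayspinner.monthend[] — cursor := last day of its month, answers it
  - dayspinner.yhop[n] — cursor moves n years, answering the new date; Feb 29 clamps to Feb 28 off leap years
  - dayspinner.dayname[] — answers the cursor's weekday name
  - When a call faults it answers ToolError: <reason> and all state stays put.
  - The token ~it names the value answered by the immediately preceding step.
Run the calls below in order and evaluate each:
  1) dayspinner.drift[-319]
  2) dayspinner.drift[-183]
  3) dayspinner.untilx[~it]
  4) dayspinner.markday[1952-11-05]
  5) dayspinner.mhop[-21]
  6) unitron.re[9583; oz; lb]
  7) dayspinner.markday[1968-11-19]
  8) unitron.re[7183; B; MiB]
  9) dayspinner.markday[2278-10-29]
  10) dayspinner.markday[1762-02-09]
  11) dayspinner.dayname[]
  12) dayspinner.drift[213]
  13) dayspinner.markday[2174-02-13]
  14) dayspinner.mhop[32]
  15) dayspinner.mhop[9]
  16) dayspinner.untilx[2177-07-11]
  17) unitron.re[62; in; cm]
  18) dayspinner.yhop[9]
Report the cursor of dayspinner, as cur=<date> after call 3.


I run dayspinner.drift(n: -319), and see 2270-04-30.
Now I run dayspinner.drift(n: -183), → 2269-10-29.
Calling dayspinner.untilx(d: ~it), and observe 0.
I call dayspinner.markday(d: 1952-11-05): 1952-11-05.
I call dayspinner.mhop(n: -21), and get 1951-02-05.
I run unitron.re(v: 9583, u_from: oz, u_to: lb), and get 9583/16.
I run dayspinner.markday(d: 1968-11-19), → 1968-11-19.
I use unitron.re(v: 7183, u_from: B, u_to: MiB), giving 7183/1048576.
Now I run dayspinner.markday(d: 2278-10-29), → 2278-10-29.
I call dayspinner.markday(d: 1762-02-09), and observe 1762-02-09.
Calling dayspinner.dayname(), and get Tuesday.
I run dayspinner.drift(n: 213), yielding 1762-09-10.
I try dayspinner.markday(d: 2174-02-13): 2174-02-13.
I use dayspinner.mhop(n: 32), and see 2176-10-13.
I invoke dayspinner.mhop(n: 9), giving 2177-07-13.
I run dayspinner.untilx(d: 2177-07-11), which returns -2.
Next I call unitron.re(v: 62, u_from: in, u_to: cm), giving 3937/25.
Invoking dayspinner.yhop(n: 9), and see 2186-07-13.

Answer: cur=2269-10-29


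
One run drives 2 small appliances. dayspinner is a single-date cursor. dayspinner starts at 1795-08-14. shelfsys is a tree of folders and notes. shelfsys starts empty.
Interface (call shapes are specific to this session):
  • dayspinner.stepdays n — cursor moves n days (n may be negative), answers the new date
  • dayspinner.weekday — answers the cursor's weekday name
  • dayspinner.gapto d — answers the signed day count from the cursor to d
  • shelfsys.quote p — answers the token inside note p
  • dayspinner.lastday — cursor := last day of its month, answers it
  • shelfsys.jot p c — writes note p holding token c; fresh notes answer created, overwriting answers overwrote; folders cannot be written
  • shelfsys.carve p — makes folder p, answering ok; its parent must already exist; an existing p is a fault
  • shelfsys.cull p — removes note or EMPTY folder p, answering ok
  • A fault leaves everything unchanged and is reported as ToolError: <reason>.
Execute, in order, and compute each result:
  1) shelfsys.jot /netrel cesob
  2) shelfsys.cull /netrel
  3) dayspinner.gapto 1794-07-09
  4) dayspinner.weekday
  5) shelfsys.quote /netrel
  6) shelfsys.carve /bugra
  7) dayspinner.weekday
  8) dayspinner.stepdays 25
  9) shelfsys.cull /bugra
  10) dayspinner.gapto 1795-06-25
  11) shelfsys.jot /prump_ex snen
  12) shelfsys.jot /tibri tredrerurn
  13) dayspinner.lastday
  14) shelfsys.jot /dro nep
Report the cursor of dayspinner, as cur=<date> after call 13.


>>> shelfsys.jot /netrel cesob
[out] created
>>> shelfsys.cull /netrel
[out] ok
>>> dayspinner.gapto 1794-07-09
[out] -401
>>> dayspinner.weekday
[out] Friday
>>> shelfsys.quote /netrel
[out] ToolError: not found
>>> shelfsys.carve /bugra
[out] ok
>>> dayspinner.weekday
[out] Friday
>>> dayspinner.stepdays 25
[out] 1795-09-08
>>> shelfsys.cull /bugra
[out] ok
>>> dayspinner.gapto 1795-06-25
[out] -75
>>> shelfsys.jot /prump_ex snen
[out] created
>>> shelfsys.jot /tibri tredrerurn
[out] created
>>> dayspinner.lastday
[out] 1795-09-30
>>> shelfsys.jot /dro nep
[out] created

Answer: cur=1795-09-30


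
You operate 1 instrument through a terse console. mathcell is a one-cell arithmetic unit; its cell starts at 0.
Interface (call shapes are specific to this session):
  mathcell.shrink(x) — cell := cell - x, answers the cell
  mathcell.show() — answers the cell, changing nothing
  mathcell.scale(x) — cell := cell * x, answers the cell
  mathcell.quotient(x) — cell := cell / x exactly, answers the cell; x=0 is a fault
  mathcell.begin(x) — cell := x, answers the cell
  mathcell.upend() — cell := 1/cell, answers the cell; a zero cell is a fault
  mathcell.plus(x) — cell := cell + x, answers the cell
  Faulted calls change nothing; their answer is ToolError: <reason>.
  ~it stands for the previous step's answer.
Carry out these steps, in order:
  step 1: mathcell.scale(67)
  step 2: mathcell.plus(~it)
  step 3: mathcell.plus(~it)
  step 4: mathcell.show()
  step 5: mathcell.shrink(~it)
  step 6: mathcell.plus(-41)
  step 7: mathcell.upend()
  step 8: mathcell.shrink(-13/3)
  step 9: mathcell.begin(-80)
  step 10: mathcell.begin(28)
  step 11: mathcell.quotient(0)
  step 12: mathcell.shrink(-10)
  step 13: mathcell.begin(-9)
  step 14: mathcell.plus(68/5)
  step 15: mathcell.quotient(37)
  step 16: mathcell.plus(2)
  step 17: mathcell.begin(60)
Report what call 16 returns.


$ mathcell.scale x=67
:: 0
$ mathcell.plus x=~it
:: 0
$ mathcell.plus x=~it
:: 0
$ mathcell.show
:: 0
$ mathcell.shrink x=~it
:: 0
$ mathcell.plus x=-41
:: -41
$ mathcell.upend
:: -1/41
$ mathcell.shrink x=-13/3
:: 530/123
$ mathcell.begin x=-80
:: -80
$ mathcell.begin x=28
:: 28
$ mathcell.quotient x=0
:: ToolError: division by zero
$ mathcell.shrink x=-10
:: 38
$ mathcell.begin x=-9
:: -9
$ mathcell.plus x=68/5
:: 23/5
$ mathcell.quotient x=37
:: 23/185
$ mathcell.plus x=2
:: 393/185
$ mathcell.begin x=60
:: 60

Answer: 393/185


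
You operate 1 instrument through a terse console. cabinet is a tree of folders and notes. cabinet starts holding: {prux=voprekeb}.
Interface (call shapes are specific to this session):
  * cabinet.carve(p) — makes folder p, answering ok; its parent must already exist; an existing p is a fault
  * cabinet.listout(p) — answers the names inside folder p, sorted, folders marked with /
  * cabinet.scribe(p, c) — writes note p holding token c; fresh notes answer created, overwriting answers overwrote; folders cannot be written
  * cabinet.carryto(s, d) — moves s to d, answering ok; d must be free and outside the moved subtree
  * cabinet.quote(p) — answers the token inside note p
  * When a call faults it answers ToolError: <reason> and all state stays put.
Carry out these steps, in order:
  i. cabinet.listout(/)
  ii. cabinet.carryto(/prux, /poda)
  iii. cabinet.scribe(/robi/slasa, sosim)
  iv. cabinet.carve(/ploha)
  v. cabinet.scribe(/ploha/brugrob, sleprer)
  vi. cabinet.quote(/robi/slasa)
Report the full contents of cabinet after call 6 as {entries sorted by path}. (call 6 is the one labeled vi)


Answer: {ploha/, ploha/brugrob=sleprer, poda=voprekeb}

Derivation:
~$ cabinet.listout p='/'
= [prux]
~$ cabinet.carryto s='/prux' d='/poda'
= ok
~$ cabinet.scribe p='/robi/slasa' c='sosim'
= ToolError: no parent
~$ cabinet.carve p='/ploha'
= ok
~$ cabinet.scribe p='/ploha/brugrob' c='sleprer'
= created
~$ cabinet.quote p='/robi/slasa'
= ToolError: not found


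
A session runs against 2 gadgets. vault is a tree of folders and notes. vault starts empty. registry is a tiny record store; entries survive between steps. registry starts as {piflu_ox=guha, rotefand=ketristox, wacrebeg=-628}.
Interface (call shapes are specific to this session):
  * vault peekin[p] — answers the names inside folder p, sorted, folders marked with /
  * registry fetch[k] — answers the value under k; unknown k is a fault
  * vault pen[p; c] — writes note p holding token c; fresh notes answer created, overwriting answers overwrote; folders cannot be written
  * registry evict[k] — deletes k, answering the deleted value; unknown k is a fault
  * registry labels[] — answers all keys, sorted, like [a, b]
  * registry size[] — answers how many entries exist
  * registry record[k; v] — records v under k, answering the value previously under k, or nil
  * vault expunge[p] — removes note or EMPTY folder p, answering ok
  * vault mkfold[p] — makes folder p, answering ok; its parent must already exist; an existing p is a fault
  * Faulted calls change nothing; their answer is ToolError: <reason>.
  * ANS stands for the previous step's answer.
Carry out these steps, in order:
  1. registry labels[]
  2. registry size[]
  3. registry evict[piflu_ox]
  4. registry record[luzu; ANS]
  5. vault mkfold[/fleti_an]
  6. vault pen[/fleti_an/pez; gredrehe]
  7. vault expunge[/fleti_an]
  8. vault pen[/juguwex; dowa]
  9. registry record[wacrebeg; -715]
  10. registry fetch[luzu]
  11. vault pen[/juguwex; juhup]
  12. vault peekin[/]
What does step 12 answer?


Answer: [fleti_an/, juguwex]

Derivation:
! 1. registry labels() -> [piflu_ox, rotefand, wacrebeg]
! 2. registry size() -> 3
! 3. registry evict(k='piflu_ox') -> guha
! 4. registry record(k='luzu', v='ANS') -> nil
! 5. vault mkfold(p='/fleti_an') -> ok
! 6. vault pen(p='/fleti_an/pez', c='gredrehe') -> created
! 7. vault expunge(p='/fleti_an') -> ToolError: not empty
! 8. vault pen(p='/juguwex', c='dowa') -> created
! 9. registry record(k='wacrebeg', v='-715') -> -628
! 10. registry fetch(k='luzu') -> guha
! 11. vault pen(p='/juguwex', c='juhup') -> overwrote
! 12. vault peekin(p='/') -> [fleti_an/, juguwex]


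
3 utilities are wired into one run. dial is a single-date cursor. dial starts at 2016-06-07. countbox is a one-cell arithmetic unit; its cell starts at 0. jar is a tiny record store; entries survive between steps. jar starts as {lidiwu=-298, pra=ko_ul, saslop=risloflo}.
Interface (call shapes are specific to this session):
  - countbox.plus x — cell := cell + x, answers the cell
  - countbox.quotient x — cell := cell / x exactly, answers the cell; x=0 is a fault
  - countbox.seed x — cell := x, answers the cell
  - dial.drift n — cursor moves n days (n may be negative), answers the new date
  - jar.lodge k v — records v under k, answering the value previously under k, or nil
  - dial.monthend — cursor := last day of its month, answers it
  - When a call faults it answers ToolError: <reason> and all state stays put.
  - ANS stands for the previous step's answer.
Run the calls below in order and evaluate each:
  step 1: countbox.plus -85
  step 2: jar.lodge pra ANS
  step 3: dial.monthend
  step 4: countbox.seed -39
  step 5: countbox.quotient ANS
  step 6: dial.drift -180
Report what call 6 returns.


// countbox.plus(x=-85) -> -85
// jar.lodge(k=pra, v=ANS) -> ko_ul
// dial.monthend() -> 2016-06-30
// countbox.seed(x=-39) -> -39
// countbox.quotient(x=ANS) -> 1
// dial.drift(n=-180) -> 2016-01-02

Answer: 2016-01-02


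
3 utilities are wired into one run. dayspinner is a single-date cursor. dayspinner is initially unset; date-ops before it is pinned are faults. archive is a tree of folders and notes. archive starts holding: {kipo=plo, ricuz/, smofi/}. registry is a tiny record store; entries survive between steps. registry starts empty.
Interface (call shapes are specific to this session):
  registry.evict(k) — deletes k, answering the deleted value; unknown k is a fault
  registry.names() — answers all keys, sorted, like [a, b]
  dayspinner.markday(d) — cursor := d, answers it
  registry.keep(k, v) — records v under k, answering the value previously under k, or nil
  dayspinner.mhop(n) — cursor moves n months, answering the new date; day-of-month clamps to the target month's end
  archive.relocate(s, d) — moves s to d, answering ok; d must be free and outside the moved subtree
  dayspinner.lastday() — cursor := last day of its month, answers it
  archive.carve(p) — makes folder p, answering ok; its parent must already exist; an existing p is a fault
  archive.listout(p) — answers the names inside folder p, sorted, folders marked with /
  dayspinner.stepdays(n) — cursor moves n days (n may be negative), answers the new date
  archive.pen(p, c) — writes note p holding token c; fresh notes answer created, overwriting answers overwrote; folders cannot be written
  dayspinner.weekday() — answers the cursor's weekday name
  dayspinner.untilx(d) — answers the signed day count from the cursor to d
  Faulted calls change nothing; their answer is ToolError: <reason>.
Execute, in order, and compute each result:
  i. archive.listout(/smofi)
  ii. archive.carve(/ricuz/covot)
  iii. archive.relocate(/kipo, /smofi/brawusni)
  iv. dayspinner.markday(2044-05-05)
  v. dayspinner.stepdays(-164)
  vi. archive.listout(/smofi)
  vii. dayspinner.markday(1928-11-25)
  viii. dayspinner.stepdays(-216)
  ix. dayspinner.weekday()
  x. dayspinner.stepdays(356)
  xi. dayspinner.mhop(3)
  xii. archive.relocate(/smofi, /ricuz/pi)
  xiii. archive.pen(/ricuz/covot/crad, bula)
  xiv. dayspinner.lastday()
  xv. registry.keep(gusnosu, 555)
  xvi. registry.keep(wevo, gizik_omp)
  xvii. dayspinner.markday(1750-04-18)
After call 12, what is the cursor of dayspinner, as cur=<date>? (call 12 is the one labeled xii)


>> archive.listout(p: /smofi)
<< []
>> archive.carve(p: /ricuz/covot)
<< ok
>> archive.relocate(s: /kipo, d: /smofi/brawusni)
<< ok
>> dayspinner.markday(d: 2044-05-05)
<< 2044-05-05
>> dayspinner.stepdays(n: -164)
<< 2043-11-23
>> archive.listout(p: /smofi)
<< [brawusni]
>> dayspinner.markday(d: 1928-11-25)
<< 1928-11-25
>> dayspinner.stepdays(n: -216)
<< 1928-04-23
>> dayspinner.weekday()
<< Monday
>> dayspinner.stepdays(n: 356)
<< 1929-04-14
>> dayspinner.mhop(n: 3)
<< 1929-07-14
>> archive.relocate(s: /smofi, d: /ricuz/pi)
<< ok
>> archive.pen(p: /ricuz/covot/crad, c: bula)
<< created
>> dayspinner.lastday()
<< 1929-07-31
>> registry.keep(k: gusnosu, v: 555)
<< nil
>> registry.keep(k: wevo, v: gizik_omp)
<< nil
>> dayspinner.markday(d: 1750-04-18)
<< 1750-04-18

Answer: cur=1929-07-14


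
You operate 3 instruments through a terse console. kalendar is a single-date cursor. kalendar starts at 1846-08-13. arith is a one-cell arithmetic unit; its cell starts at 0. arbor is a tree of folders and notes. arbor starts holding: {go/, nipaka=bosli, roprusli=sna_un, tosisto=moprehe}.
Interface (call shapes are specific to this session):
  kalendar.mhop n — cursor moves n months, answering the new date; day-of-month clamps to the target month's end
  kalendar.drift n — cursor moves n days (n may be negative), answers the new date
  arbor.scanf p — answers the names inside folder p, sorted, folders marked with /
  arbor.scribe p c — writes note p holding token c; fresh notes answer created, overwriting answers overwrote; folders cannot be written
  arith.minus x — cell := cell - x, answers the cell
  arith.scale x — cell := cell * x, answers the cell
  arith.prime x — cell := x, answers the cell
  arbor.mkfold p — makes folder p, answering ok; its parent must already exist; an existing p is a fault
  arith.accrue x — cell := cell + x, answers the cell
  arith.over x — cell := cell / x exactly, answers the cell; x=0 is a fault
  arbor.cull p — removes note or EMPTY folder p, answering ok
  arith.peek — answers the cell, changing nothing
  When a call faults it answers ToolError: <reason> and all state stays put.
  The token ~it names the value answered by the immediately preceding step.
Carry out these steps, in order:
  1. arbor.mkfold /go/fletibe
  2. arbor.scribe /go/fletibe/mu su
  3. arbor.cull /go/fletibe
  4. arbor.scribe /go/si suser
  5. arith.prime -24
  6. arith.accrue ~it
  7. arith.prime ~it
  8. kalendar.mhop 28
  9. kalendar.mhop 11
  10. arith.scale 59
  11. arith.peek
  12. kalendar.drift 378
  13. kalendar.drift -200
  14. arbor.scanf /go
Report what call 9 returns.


Answer: 1849-11-13

Derivation:
Then arbor.mkfold with p=/go/fletibe, giving ok.
Calling arbor.scribe with p=/go/fletibe/mu, c=su, — result: created.
Calling arbor.cull with p=/go/fletibe, and observe ToolError: not empty.
I run arbor.scribe with p=/go/si, c=suser, and get created.
Now I run arith.prime with x=-24, yielding -24.
I call arith.accrue with x=~it, yielding -48.
I call arith.prime with x=~it: -48.
Using kalendar.mhop with n=28, which returns 1848-12-13.
I use kalendar.mhop with n=11, and see 1849-11-13.
I use arith.scale with x=59, giving -2832.
Calling arith.peek(), and see -2832.
I call kalendar.drift with n=378, → 1850-11-26.
Then kalendar.drift with n=-200, which returns 1850-05-10.
I run arbor.scanf with p=/go, yielding [fletibe/, si].


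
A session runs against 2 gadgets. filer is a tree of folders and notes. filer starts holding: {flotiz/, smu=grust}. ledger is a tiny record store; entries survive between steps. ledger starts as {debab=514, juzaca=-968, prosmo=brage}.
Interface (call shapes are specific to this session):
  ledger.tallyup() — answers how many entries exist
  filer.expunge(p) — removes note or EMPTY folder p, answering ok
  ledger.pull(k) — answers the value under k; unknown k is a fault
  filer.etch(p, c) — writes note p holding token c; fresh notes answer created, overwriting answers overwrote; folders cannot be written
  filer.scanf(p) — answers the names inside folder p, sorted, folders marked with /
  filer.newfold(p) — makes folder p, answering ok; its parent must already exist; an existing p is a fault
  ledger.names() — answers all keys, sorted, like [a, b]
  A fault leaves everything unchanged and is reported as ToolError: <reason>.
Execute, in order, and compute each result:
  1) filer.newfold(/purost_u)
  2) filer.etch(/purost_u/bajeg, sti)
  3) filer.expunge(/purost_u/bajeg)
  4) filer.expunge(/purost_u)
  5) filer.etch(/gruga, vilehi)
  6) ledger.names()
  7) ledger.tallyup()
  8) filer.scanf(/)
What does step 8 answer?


Act: filer.newfold[p='/purost_u']
Obs: ok
Act: filer.etch[p='/purost_u/bajeg'; c='sti']
Obs: created
Act: filer.expunge[p='/purost_u/bajeg']
Obs: ok
Act: filer.expunge[p='/purost_u']
Obs: ok
Act: filer.etch[p='/gruga'; c='vilehi']
Obs: created
Act: ledger.names[]
Obs: [debab, juzaca, prosmo]
Act: ledger.tallyup[]
Obs: 3
Act: filer.scanf[p='/']
Obs: [flotiz/, gruga, smu]

Answer: [flotiz/, gruga, smu]


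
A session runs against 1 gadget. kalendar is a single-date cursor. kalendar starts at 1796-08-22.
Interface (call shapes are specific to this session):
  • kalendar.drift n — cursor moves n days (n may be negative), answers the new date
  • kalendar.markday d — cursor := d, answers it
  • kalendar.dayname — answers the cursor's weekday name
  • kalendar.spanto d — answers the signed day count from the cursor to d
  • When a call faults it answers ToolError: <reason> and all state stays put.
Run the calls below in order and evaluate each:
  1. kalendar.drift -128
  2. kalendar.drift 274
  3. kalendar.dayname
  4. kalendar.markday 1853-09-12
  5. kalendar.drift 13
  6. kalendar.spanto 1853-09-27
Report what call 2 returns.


Answer: 1797-01-15

Derivation:
> kalendar.drift n: -128
= 1796-04-16
> kalendar.drift n: 274
= 1797-01-15
> kalendar.dayname
= Sunday
> kalendar.markday d: 1853-09-12
= 1853-09-12
> kalendar.drift n: 13
= 1853-09-25
> kalendar.spanto d: 1853-09-27
= 2


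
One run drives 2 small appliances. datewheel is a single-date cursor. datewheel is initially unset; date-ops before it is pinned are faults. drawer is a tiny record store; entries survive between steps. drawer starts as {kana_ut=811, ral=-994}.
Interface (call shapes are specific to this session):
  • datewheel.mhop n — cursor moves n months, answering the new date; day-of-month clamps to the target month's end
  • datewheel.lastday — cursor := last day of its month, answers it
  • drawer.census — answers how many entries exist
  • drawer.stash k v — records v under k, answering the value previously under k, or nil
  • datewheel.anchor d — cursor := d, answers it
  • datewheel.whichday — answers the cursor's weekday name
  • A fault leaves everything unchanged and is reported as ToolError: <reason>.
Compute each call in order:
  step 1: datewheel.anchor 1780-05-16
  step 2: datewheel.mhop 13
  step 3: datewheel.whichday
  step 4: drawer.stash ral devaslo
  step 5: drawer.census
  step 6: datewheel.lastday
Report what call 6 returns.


Answer: 1781-06-30

Derivation:
I run datewheel.anchor passing d: 1780-05-16, — result: 1780-05-16.
Using datewheel.mhop passing n: 13, → 1781-06-16.
I run datewheel.whichday, and observe Saturday.
I call drawer.stash passing k: ral, v: devaslo, — result: -994.
I use drawer.census(): 2.
Then datewheel.lastday(), → 1781-06-30.


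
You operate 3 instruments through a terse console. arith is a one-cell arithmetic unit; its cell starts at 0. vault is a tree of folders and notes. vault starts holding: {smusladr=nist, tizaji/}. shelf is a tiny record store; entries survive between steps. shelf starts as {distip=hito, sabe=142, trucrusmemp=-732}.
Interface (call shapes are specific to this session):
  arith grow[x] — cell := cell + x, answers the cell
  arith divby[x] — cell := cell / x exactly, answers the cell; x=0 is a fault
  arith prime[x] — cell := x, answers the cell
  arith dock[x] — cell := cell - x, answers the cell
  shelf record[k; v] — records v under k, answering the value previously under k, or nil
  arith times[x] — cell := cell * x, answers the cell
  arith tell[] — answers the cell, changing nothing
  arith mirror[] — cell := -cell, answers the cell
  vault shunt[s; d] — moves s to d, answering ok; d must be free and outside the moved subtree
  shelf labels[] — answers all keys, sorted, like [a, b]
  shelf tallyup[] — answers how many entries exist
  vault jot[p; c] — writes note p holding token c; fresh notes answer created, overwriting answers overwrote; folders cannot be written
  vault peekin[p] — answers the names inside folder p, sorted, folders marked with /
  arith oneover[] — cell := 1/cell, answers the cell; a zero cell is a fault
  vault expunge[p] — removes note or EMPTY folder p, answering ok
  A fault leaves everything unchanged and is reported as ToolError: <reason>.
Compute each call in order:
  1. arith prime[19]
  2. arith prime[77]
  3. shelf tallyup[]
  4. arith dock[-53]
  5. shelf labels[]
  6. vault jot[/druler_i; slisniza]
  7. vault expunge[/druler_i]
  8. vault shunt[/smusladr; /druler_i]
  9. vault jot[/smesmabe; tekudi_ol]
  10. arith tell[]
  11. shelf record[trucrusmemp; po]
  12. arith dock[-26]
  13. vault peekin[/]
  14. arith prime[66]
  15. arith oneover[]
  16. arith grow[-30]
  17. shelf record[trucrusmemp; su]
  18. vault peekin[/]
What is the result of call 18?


·→ arith prime(x→19)
·← 19
·→ arith prime(x→77)
·← 77
·→ shelf tallyup()
·← 3
·→ arith dock(x→-53)
·← 130
·→ shelf labels()
·← [distip, sabe, trucrusmemp]
·→ vault jot(p→/druler_i, c→slisniza)
·← created
·→ vault expunge(p→/druler_i)
·← ok
·→ vault shunt(s→/smusladr, d→/druler_i)
·← ok
·→ vault jot(p→/smesmabe, c→tekudi_ol)
·← created
·→ arith tell()
·← 130
·→ shelf record(k→trucrusmemp, v→po)
·← -732
·→ arith dock(x→-26)
·← 156
·→ vault peekin(p→/)
·← [druler_i, smesmabe, tizaji/]
·→ arith prime(x→66)
·← 66
·→ arith oneover()
·← 1/66
·→ arith grow(x→-30)
·← -1979/66
·→ shelf record(k→trucrusmemp, v→su)
·← po
·→ vault peekin(p→/)
·← [druler_i, smesmabe, tizaji/]

Answer: [druler_i, smesmabe, tizaji/]


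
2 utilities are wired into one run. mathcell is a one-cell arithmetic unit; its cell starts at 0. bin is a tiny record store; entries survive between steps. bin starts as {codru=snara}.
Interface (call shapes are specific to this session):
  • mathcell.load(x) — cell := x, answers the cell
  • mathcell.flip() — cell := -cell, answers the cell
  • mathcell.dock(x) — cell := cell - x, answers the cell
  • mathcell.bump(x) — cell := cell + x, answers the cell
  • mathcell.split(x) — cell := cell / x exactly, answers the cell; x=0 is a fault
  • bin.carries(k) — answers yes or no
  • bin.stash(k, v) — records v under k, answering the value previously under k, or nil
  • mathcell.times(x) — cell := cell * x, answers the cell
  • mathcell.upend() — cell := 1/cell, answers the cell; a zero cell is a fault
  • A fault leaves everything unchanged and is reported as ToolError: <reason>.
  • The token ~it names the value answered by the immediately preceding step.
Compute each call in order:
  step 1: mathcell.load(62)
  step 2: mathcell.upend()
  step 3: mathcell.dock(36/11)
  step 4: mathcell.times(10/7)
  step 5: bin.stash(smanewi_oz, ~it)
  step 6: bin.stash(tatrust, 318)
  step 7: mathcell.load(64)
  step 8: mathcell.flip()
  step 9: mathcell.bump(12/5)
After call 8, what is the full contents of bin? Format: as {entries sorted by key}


Answer: {codru=snara, smanewi_oz=-11105/2387, tatrust=318}

Derivation:
I use load(62), — result: 62.
I try upend(), and get 1/62.
I use dock(36/11), → -2221/682.
Then times(10/7), yielding -11105/2387.
Invoking stash(smanewi_oz, ~it), and get nil.
I call stash(tatrust, 318), giving nil.
Calling load(64), which returns 64.
I run flip, and observe -64.
Then bump(12/5), giving -308/5.


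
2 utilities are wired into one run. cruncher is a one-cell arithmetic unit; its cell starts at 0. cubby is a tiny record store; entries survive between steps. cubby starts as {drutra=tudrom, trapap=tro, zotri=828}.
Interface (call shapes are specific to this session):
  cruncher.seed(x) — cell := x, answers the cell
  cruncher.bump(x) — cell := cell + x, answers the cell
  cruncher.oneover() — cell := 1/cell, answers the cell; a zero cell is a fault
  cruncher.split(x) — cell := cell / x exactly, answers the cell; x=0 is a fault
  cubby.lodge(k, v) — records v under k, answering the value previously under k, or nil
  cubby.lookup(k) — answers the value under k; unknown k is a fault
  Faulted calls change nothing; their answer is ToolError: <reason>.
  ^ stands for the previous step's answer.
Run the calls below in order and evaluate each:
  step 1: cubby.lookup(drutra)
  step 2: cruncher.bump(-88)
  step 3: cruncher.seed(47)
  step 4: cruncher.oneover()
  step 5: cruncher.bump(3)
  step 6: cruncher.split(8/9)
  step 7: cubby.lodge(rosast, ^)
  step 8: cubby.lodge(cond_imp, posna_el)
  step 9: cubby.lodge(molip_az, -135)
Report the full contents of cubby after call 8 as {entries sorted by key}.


-- 1. cubby.lookup(k: drutra) == tudrom
-- 2. cruncher.bump(x: -88) == -88
-- 3. cruncher.seed(x: 47) == 47
-- 4. cruncher.oneover() == 1/47
-- 5. cruncher.bump(x: 3) == 142/47
-- 6. cruncher.split(x: 8/9) == 639/188
-- 7. cubby.lodge(k: rosast, v: ^) == nil
-- 8. cubby.lodge(k: cond_imp, v: posna_el) == nil
-- 9. cubby.lodge(k: molip_az, v: -135) == nil

Answer: {cond_imp=posna_el, drutra=tudrom, rosast=639/188, trapap=tro, zotri=828}


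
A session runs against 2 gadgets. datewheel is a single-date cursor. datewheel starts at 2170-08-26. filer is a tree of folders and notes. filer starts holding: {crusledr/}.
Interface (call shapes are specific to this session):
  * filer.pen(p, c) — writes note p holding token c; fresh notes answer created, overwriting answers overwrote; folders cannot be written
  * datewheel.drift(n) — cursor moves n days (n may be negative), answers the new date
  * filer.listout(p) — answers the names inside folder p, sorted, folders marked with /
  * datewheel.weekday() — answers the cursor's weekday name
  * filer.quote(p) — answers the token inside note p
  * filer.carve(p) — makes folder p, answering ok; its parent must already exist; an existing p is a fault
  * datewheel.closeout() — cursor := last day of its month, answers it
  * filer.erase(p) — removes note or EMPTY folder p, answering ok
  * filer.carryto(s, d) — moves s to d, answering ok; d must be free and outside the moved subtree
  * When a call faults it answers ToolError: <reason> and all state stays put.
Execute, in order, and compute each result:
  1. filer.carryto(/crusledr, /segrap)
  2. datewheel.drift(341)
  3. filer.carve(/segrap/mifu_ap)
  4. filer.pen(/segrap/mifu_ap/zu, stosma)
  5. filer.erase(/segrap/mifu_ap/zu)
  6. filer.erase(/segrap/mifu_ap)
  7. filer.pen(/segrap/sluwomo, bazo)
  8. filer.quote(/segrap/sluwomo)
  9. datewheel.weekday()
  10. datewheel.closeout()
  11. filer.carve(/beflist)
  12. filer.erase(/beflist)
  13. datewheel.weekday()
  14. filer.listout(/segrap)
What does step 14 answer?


Step: filer.carryto[s: /crusledr; d: /segrap]
Result: ok
Step: datewheel.drift[n: 341]
Result: 2171-08-02
Step: filer.carve[p: /segrap/mifu_ap]
Result: ok
Step: filer.pen[p: /segrap/mifu_ap/zu; c: stosma]
Result: created
Step: filer.erase[p: /segrap/mifu_ap/zu]
Result: ok
Step: filer.erase[p: /segrap/mifu_ap]
Result: ok
Step: filer.pen[p: /segrap/sluwomo; c: bazo]
Result: created
Step: filer.quote[p: /segrap/sluwomo]
Result: bazo
Step: datewheel.weekday[]
Result: Friday
Step: datewheel.closeout[]
Result: 2171-08-31
Step: filer.carve[p: /beflist]
Result: ok
Step: filer.erase[p: /beflist]
Result: ok
Step: datewheel.weekday[]
Result: Saturday
Step: filer.listout[p: /segrap]
Result: [sluwomo]

Answer: [sluwomo]
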